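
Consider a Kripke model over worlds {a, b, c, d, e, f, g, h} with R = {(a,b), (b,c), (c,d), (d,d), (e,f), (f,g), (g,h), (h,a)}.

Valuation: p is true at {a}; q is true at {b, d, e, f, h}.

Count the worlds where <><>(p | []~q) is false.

5

a: successors {b}; <>(p | []~q) there: b:F. ✗
b: successors {c}; <>(p | []~q) there: c:F. ✗
c: successors {d}; <>(p | []~q) there: d:F. ✗
d: successors {d}; <>(p | []~q) there: d:F. ✗
e: successors {f}; <>(p | []~q) there: f:F. ✗
f: successors {g}; <>(p | []~q) there: g:T. ✓
g: successors {h}; <>(p | []~q) there: h:T. ✓
h: successors {a}; <>(p | []~q) there: a:T. ✓
Satisfying worlds: {f, g, h}.
So <><>(p | []~q) fails at the other 5 worlds.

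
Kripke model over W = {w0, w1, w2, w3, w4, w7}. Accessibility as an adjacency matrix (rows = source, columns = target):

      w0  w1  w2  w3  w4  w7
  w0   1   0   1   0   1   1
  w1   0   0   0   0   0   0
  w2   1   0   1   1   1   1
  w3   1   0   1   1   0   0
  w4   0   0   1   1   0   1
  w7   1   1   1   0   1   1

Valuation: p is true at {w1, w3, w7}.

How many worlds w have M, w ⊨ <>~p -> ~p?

w0: <>~p is T, ~p is T. ✓
w1: <>~p is F, ~p is F. ✓
w2: <>~p is T, ~p is T. ✓
w3: <>~p is T, ~p is F. ✗
w4: <>~p is T, ~p is T. ✓
w7: <>~p is T, ~p is F. ✗
Satisfying worlds: {w0, w1, w2, w4}.

4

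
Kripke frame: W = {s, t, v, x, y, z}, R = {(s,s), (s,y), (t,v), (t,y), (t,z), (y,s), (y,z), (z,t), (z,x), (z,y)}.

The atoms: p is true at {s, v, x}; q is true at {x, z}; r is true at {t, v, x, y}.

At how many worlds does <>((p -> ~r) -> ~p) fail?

2

s: successors {s, y}; (p -> ~r) -> ~p there: s:F, y:T. ✓
t: successors {v, y, z}; (p -> ~r) -> ~p there: v:T, y:T, z:T. ✓
v: no successors, so <>((p -> ~r) -> ~p) fails. ✗
x: no successors, so <>((p -> ~r) -> ~p) fails. ✗
y: successors {s, z}; (p -> ~r) -> ~p there: s:F, z:T. ✓
z: successors {t, x, y}; (p -> ~r) -> ~p there: t:T, x:T, y:T. ✓
Satisfying worlds: {s, t, y, z}.
So <>((p -> ~r) -> ~p) fails at the other 2 worlds.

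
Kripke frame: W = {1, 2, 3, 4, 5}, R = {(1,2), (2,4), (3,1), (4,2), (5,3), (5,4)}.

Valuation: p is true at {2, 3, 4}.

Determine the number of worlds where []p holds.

1: successors {2}; p there: 2:T. ✓
2: successors {4}; p there: 4:T. ✓
3: successors {1}; p there: 1:F. ✗
4: successors {2}; p there: 2:T. ✓
5: successors {3, 4}; p there: 3:T, 4:T. ✓
Satisfying worlds: {1, 2, 4, 5}.

4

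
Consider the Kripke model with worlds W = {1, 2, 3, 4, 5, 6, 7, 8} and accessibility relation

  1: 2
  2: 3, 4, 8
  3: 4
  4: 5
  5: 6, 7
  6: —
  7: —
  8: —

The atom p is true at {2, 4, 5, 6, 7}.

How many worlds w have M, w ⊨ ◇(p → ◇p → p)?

5

1: successors {2}; p → ◇p → p there: 2:T. ✓
2: successors {3, 4, 8}; p → ◇p → p there: 3:T, 4:T, 8:T. ✓
3: successors {4}; p → ◇p → p there: 4:T. ✓
4: successors {5}; p → ◇p → p there: 5:T. ✓
5: successors {6, 7}; p → ◇p → p there: 6:T, 7:T. ✓
6: no successors, so ◇(p → ◇p → p) fails. ✗
7: no successors, so ◇(p → ◇p → p) fails. ✗
8: no successors, so ◇(p → ◇p → p) fails. ✗
Satisfying worlds: {1, 2, 3, 4, 5}.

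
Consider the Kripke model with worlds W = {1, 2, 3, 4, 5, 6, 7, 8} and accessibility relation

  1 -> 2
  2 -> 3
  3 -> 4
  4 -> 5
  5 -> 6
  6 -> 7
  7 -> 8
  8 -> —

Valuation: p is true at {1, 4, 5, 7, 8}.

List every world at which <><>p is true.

{2, 3, 5, 6}

1: successors {2}; <>p there: 2:F. ✗
2: successors {3}; <>p there: 3:T. ✓
3: successors {4}; <>p there: 4:T. ✓
4: successors {5}; <>p there: 5:F. ✗
5: successors {6}; <>p there: 6:T. ✓
6: successors {7}; <>p there: 7:T. ✓
7: successors {8}; <>p there: 8:F. ✗
8: no successors, so <><>p fails. ✗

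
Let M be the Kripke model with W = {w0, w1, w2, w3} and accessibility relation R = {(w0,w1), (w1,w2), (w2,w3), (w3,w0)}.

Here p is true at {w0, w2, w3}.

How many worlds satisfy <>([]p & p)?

w0: successors {w1}; []p & p there: w1:F. ✗
w1: successors {w2}; []p & p there: w2:T. ✓
w2: successors {w3}; []p & p there: w3:T. ✓
w3: successors {w0}; []p & p there: w0:F. ✗
Satisfying worlds: {w1, w2}.

2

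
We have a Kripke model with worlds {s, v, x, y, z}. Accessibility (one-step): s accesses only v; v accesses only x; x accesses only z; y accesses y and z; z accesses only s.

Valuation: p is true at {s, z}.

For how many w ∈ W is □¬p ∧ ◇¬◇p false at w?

4

s: □¬p is T, ◇¬◇p is T. ✓
v: □¬p is T, ◇¬◇p is F. ✗
x: □¬p is F, ◇¬◇p is F. ✗
y: □¬p is F, ◇¬◇p is F. ✗
z: □¬p is F, ◇¬◇p is T. ✗
Satisfying worlds: {s}.
So □¬p ∧ ◇¬◇p fails at the other 4 worlds.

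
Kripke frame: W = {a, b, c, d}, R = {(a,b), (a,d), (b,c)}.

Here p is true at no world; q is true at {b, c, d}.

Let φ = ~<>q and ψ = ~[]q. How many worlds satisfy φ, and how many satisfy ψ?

2 and 0

For ~<>q:
a: <>q is T. ✗
b: <>q is T. ✗
c: <>q is F. ✓
d: <>q is F. ✓
— 2 worlds.
For ~[]q:
a: []q is T. ✗
b: []q is T. ✗
c: []q is T. ✗
d: []q is T. ✗
— 0 worlds.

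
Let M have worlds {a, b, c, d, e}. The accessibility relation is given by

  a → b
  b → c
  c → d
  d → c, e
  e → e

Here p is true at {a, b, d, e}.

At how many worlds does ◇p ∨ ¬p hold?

4

a: ◇p is T, ¬p is F. ✓
b: ◇p is F, ¬p is F. ✗
c: ◇p is T, ¬p is T. ✓
d: ◇p is T, ¬p is F. ✓
e: ◇p is T, ¬p is F. ✓
Satisfying worlds: {a, c, d, e}.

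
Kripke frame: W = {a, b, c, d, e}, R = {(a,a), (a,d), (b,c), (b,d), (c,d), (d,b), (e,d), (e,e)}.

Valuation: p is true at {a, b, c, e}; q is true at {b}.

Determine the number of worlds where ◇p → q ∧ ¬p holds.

a: ◇p is T, q ∧ ¬p is F. ✗
b: ◇p is T, q ∧ ¬p is F. ✗
c: ◇p is F, q ∧ ¬p is F. ✓
d: ◇p is T, q ∧ ¬p is F. ✗
e: ◇p is T, q ∧ ¬p is F. ✗
Satisfying worlds: {c}.

1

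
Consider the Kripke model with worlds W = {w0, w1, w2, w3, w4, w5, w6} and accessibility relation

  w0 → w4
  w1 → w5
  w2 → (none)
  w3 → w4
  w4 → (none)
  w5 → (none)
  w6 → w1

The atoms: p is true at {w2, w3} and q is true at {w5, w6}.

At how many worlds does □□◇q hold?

w0: successors {w4}; □◇q there: w4:T. ✓
w1: successors {w5}; □◇q there: w5:T. ✓
w2: no successors, so □□◇q holds vacuously. ✓
w3: successors {w4}; □◇q there: w4:T. ✓
w4: no successors, so □□◇q holds vacuously. ✓
w5: no successors, so □□◇q holds vacuously. ✓
w6: successors {w1}; □◇q there: w1:F. ✗
Satisfying worlds: {w0, w1, w2, w3, w4, w5}.

6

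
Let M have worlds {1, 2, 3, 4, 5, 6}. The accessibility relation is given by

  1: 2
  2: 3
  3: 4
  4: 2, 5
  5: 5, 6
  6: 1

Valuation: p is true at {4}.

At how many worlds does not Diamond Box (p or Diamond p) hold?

1: Diamond Box (p or Diamond p) is T. ✗
2: Diamond Box (p or Diamond p) is T. ✗
3: Diamond Box (p or Diamond p) is F. ✓
4: Diamond Box (p or Diamond p) is T. ✗
5: Diamond Box (p or Diamond p) is F. ✓
6: Diamond Box (p or Diamond p) is F. ✓
Satisfying worlds: {3, 5, 6}.

3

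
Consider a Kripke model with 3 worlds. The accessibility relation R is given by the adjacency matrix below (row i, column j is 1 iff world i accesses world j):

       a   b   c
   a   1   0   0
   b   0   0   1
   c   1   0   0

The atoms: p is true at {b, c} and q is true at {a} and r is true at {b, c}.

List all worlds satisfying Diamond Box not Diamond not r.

∅

a: successors {a}; Box not Diamond not r there: a:F. ✗
b: successors {c}; Box not Diamond not r there: c:F. ✗
c: successors {a}; Box not Diamond not r there: a:F. ✗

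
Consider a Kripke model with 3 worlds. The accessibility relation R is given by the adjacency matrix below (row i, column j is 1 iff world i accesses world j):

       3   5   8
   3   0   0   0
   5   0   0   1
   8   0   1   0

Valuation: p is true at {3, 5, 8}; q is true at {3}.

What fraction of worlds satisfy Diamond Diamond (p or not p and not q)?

2/3

3: no successors, so Diamond Diamond (p or not p and not q) fails. ✗
5: successors {8}; Diamond (p or not p and not q) there: 8:T. ✓
8: successors {5}; Diamond (p or not p and not q) there: 5:T. ✓
That's 2 of 3 worlds, so 2/3.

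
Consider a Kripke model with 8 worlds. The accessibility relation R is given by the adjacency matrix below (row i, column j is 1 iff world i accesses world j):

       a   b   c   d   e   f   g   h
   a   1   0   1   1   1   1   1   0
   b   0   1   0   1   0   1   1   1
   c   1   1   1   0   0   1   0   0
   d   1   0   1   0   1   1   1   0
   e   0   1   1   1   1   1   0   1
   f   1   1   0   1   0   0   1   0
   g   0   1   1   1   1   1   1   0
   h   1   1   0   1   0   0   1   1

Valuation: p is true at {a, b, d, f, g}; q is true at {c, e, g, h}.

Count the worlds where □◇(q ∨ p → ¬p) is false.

a: successors {a, c, d, e, f, g}; ◇(q ∨ p → ¬p) there: a:T, c:T, d:T, e:T, f:F, g:T. ✗
b: successors {b, d, f, g, h}; ◇(q ∨ p → ¬p) there: b:T, d:T, f:F, g:T, h:T. ✗
c: successors {a, b, c, f}; ◇(q ∨ p → ¬p) there: a:T, b:T, c:T, f:F. ✗
d: successors {a, c, e, f, g}; ◇(q ∨ p → ¬p) there: a:T, c:T, e:T, f:F, g:T. ✗
e: successors {b, c, d, e, f, h}; ◇(q ∨ p → ¬p) there: b:T, c:T, d:T, e:T, f:F, h:T. ✗
f: successors {a, b, d, g}; ◇(q ∨ p → ¬p) there: a:T, b:T, d:T, g:T. ✓
g: successors {b, c, d, e, f, g}; ◇(q ∨ p → ¬p) there: b:T, c:T, d:T, e:T, f:F, g:T. ✗
h: successors {a, b, d, g, h}; ◇(q ∨ p → ¬p) there: a:T, b:T, d:T, g:T, h:T. ✓
Satisfying worlds: {f, h}.
So □◇(q ∨ p → ¬p) fails at the other 6 worlds.

6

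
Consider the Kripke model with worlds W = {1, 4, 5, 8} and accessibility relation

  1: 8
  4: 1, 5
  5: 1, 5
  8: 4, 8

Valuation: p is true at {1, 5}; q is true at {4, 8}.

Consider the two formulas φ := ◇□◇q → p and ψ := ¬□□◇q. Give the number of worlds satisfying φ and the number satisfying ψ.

For ◇□◇q → p:
1: ◇□◇q is F, p is T. ✓
4: ◇□◇q is T, p is F. ✗
5: ◇□◇q is T, p is T. ✓
8: ◇□◇q is F, p is F. ✓
— 3 worlds.
For ¬□□◇q:
1: □□◇q is F. ✓
4: □□◇q is F. ✓
5: □□◇q is F. ✓
8: □□◇q is F. ✓
— 4 worlds.

3 and 4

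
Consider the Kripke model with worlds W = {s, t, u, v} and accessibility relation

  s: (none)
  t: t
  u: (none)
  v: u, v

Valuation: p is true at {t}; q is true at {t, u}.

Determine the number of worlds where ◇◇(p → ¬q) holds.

1

s: no successors, so ◇◇(p → ¬q) fails. ✗
t: successors {t}; ◇(p → ¬q) there: t:F. ✗
u: no successors, so ◇◇(p → ¬q) fails. ✗
v: successors {u, v}; ◇(p → ¬q) there: u:F, v:T. ✓
Satisfying worlds: {v}.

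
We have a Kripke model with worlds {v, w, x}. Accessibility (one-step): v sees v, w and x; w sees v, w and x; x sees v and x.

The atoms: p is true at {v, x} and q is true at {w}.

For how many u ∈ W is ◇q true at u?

2

v: successors {v, w, x}; q there: v:F, w:T, x:F. ✓
w: successors {v, w, x}; q there: v:F, w:T, x:F. ✓
x: successors {v, x}; q there: v:F, x:F. ✗
Satisfying worlds: {v, w}.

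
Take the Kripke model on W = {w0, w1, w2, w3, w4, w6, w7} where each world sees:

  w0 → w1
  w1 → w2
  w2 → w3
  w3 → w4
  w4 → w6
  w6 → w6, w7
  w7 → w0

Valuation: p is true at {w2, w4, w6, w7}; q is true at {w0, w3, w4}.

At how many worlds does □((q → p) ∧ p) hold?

4

w0: successors {w1}; (q → p) ∧ p there: w1:F. ✗
w1: successors {w2}; (q → p) ∧ p there: w2:T. ✓
w2: successors {w3}; (q → p) ∧ p there: w3:F. ✗
w3: successors {w4}; (q → p) ∧ p there: w4:T. ✓
w4: successors {w6}; (q → p) ∧ p there: w6:T. ✓
w6: successors {w6, w7}; (q → p) ∧ p there: w6:T, w7:T. ✓
w7: successors {w0}; (q → p) ∧ p there: w0:F. ✗
Satisfying worlds: {w1, w3, w4, w6}.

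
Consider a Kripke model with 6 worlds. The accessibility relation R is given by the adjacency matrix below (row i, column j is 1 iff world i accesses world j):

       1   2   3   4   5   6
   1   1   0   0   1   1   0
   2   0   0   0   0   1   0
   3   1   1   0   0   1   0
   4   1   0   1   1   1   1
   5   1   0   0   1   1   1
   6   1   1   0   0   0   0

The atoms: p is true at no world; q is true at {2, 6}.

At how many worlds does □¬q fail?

1: successors {1, 4, 5}; ¬q there: 1:T, 4:T, 5:T. ✓
2: successors {5}; ¬q there: 5:T. ✓
3: successors {1, 2, 5}; ¬q there: 1:T, 2:F, 5:T. ✗
4: successors {1, 3, 4, 5, 6}; ¬q there: 1:T, 3:T, 4:T, 5:T, 6:F. ✗
5: successors {1, 4, 5, 6}; ¬q there: 1:T, 4:T, 5:T, 6:F. ✗
6: successors {1, 2}; ¬q there: 1:T, 2:F. ✗
Satisfying worlds: {1, 2}.
So □¬q fails at the other 4 worlds.

4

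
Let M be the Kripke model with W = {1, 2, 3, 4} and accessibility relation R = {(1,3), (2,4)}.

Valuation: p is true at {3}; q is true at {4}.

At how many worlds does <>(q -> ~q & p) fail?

3

1: successors {3}; q -> ~q & p there: 3:T. ✓
2: successors {4}; q -> ~q & p there: 4:F. ✗
3: no successors, so <>(q -> ~q & p) fails. ✗
4: no successors, so <>(q -> ~q & p) fails. ✗
Satisfying worlds: {1}.
So <>(q -> ~q & p) fails at the other 3 worlds.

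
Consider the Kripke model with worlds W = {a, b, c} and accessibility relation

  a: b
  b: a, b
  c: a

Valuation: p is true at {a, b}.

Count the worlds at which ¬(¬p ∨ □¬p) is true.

2

a: ¬p ∨ □¬p is F. ✓
b: ¬p ∨ □¬p is F. ✓
c: ¬p ∨ □¬p is T. ✗
Satisfying worlds: {a, b}.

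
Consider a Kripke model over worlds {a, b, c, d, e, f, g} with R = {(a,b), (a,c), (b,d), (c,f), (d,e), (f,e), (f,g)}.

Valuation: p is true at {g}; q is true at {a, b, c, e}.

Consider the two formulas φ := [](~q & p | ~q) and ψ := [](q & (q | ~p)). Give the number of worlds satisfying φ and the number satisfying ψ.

For [](~q & p | ~q):
a: successors {b, c}; ~q & p | ~q there: b:F, c:F. ✗
b: successors {d}; ~q & p | ~q there: d:T. ✓
c: successors {f}; ~q & p | ~q there: f:T. ✓
d: successors {e}; ~q & p | ~q there: e:F. ✗
e: no successors, so [](~q & p | ~q) holds vacuously. ✓
f: successors {e, g}; ~q & p | ~q there: e:F, g:T. ✗
g: no successors, so [](~q & p | ~q) holds vacuously. ✓
— 4 worlds.
For [](q & (q | ~p)):
a: successors {b, c}; q & (q | ~p) there: b:T, c:T. ✓
b: successors {d}; q & (q | ~p) there: d:F. ✗
c: successors {f}; q & (q | ~p) there: f:F. ✗
d: successors {e}; q & (q | ~p) there: e:T. ✓
e: no successors, so [](q & (q | ~p)) holds vacuously. ✓
f: successors {e, g}; q & (q | ~p) there: e:T, g:F. ✗
g: no successors, so [](q & (q | ~p)) holds vacuously. ✓
— 4 worlds.

4 and 4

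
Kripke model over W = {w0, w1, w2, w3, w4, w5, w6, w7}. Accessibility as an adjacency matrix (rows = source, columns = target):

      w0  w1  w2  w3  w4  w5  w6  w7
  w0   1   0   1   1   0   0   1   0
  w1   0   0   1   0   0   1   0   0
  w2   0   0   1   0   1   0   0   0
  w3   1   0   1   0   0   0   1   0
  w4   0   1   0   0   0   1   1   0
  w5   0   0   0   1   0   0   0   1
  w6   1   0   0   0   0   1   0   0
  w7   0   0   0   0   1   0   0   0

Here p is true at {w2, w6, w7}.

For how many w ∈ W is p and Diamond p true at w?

1

w0: p is F, Diamond p is T. ✗
w1: p is F, Diamond p is T. ✗
w2: p is T, Diamond p is T. ✓
w3: p is F, Diamond p is T. ✗
w4: p is F, Diamond p is T. ✗
w5: p is F, Diamond p is T. ✗
w6: p is T, Diamond p is F. ✗
w7: p is T, Diamond p is F. ✗
Satisfying worlds: {w2}.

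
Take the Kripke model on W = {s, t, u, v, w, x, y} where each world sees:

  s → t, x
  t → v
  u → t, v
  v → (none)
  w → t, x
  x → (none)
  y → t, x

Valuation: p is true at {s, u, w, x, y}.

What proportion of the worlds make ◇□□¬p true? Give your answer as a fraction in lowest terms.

s: successors {t, x}; □□¬p there: t:T, x:T. ✓
t: successors {v}; □□¬p there: v:T. ✓
u: successors {t, v}; □□¬p there: t:T, v:T. ✓
v: no successors, so ◇□□¬p fails. ✗
w: successors {t, x}; □□¬p there: t:T, x:T. ✓
x: no successors, so ◇□□¬p fails. ✗
y: successors {t, x}; □□¬p there: t:T, x:T. ✓
That's 5 of 7 worlds, so 5/7.

5/7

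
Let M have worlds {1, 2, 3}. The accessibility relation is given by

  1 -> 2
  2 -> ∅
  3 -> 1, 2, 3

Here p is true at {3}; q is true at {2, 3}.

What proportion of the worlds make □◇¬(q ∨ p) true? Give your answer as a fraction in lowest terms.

1: successors {2}; ◇¬(q ∨ p) there: 2:F. ✗
2: no successors, so □◇¬(q ∨ p) holds vacuously. ✓
3: successors {1, 2, 3}; ◇¬(q ∨ p) there: 1:F, 2:F, 3:T. ✗
That's 1 of 3 worlds, so 1/3.

1/3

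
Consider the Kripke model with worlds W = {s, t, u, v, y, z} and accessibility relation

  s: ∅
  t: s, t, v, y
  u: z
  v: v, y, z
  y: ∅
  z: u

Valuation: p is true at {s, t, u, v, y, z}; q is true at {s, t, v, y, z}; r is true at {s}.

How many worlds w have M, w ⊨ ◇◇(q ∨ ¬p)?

s: no successors, so ◇◇(q ∨ ¬p) fails. ✗
t: successors {s, t, v, y}; ◇(q ∨ ¬p) there: s:F, t:T, v:T, y:F. ✓
u: successors {z}; ◇(q ∨ ¬p) there: z:F. ✗
v: successors {v, y, z}; ◇(q ∨ ¬p) there: v:T, y:F, z:F. ✓
y: no successors, so ◇◇(q ∨ ¬p) fails. ✗
z: successors {u}; ◇(q ∨ ¬p) there: u:T. ✓
Satisfying worlds: {t, v, z}.

3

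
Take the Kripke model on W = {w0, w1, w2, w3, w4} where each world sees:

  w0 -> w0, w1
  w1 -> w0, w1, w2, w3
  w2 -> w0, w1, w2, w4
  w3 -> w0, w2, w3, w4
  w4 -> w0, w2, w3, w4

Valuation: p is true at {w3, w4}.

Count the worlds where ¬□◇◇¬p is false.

5

w0: □◇◇¬p is T. ✗
w1: □◇◇¬p is T. ✗
w2: □◇◇¬p is T. ✗
w3: □◇◇¬p is T. ✗
w4: □◇◇¬p is T. ✗
Satisfying worlds: ∅.
So ¬□◇◇¬p fails at the other 5 worlds.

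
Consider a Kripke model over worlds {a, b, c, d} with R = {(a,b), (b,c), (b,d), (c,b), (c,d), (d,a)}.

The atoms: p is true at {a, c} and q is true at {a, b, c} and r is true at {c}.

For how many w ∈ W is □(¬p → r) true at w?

a: successors {b}; ¬p → r there: b:F. ✗
b: successors {c, d}; ¬p → r there: c:T, d:F. ✗
c: successors {b, d}; ¬p → r there: b:F, d:F. ✗
d: successors {a}; ¬p → r there: a:T. ✓
Satisfying worlds: {d}.

1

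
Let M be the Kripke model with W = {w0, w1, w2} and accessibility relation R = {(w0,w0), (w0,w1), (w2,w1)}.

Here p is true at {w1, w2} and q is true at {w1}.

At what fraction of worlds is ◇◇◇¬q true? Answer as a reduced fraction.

1/3

w0: successors {w0, w1}; ◇◇¬q there: w0:T, w1:F. ✓
w1: no successors, so ◇◇◇¬q fails. ✗
w2: successors {w1}; ◇◇¬q there: w1:F. ✗
That's 1 of 3 worlds, so 1/3.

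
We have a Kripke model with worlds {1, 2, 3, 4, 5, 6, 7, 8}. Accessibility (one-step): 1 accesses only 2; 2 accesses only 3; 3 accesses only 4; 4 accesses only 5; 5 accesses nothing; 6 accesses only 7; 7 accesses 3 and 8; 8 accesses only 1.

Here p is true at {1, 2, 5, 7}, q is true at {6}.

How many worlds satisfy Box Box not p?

1: successors {2}; Box not p there: 2:T. ✓
2: successors {3}; Box not p there: 3:T. ✓
3: successors {4}; Box not p there: 4:F. ✗
4: successors {5}; Box not p there: 5:T. ✓
5: no successors, so Box Box not p holds vacuously. ✓
6: successors {7}; Box not p there: 7:T. ✓
7: successors {3, 8}; Box not p there: 3:T, 8:F. ✗
8: successors {1}; Box not p there: 1:F. ✗
Satisfying worlds: {1, 2, 4, 5, 6}.

5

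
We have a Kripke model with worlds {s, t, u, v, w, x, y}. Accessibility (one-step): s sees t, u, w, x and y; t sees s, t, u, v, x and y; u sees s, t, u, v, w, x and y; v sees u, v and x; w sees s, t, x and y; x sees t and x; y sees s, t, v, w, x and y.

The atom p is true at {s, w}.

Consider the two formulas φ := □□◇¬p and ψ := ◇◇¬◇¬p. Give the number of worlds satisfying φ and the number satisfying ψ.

7 and 0

For □□◇¬p:
s: successors {t, u, w, x, y}; □◇¬p there: t:T, u:T, w:T, x:T, y:T. ✓
t: successors {s, t, u, v, x, y}; □◇¬p there: s:T, t:T, u:T, v:T, x:T, y:T. ✓
u: successors {s, t, u, v, w, x, y}; □◇¬p there: s:T, t:T, u:T, v:T, w:T, x:T, y:T. ✓
v: successors {u, v, x}; □◇¬p there: u:T, v:T, x:T. ✓
w: successors {s, t, x, y}; □◇¬p there: s:T, t:T, x:T, y:T. ✓
x: successors {t, x}; □◇¬p there: t:T, x:T. ✓
y: successors {s, t, v, w, x, y}; □◇¬p there: s:T, t:T, v:T, w:T, x:T, y:T. ✓
— 7 worlds.
For ◇◇¬◇¬p:
s: successors {t, u, w, x, y}; ◇¬◇¬p there: t:F, u:F, w:F, x:F, y:F. ✗
t: successors {s, t, u, v, x, y}; ◇¬◇¬p there: s:F, t:F, u:F, v:F, x:F, y:F. ✗
u: successors {s, t, u, v, w, x, y}; ◇¬◇¬p there: s:F, t:F, u:F, v:F, w:F, x:F, y:F. ✗
v: successors {u, v, x}; ◇¬◇¬p there: u:F, v:F, x:F. ✗
w: successors {s, t, x, y}; ◇¬◇¬p there: s:F, t:F, x:F, y:F. ✗
x: successors {t, x}; ◇¬◇¬p there: t:F, x:F. ✗
y: successors {s, t, v, w, x, y}; ◇¬◇¬p there: s:F, t:F, v:F, w:F, x:F, y:F. ✗
— 0 worlds.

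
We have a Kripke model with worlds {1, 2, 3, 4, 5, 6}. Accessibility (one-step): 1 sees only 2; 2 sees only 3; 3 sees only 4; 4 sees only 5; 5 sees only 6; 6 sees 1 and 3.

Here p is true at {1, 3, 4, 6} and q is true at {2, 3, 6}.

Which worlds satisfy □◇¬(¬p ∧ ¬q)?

{1, 2, 4, 5, 6}

1: successors {2}; ◇¬(¬p ∧ ¬q) there: 2:T. ✓
2: successors {3}; ◇¬(¬p ∧ ¬q) there: 3:T. ✓
3: successors {4}; ◇¬(¬p ∧ ¬q) there: 4:F. ✗
4: successors {5}; ◇¬(¬p ∧ ¬q) there: 5:T. ✓
5: successors {6}; ◇¬(¬p ∧ ¬q) there: 6:T. ✓
6: successors {1, 3}; ◇¬(¬p ∧ ¬q) there: 1:T, 3:T. ✓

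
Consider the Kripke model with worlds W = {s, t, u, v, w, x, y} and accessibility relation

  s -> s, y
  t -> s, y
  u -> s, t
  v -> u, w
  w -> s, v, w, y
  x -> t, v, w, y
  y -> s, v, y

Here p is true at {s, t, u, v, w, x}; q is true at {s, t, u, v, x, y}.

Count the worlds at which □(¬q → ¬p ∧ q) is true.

4

s: successors {s, y}; ¬q → ¬p ∧ q there: s:T, y:T. ✓
t: successors {s, y}; ¬q → ¬p ∧ q there: s:T, y:T. ✓
u: successors {s, t}; ¬q → ¬p ∧ q there: s:T, t:T. ✓
v: successors {u, w}; ¬q → ¬p ∧ q there: u:T, w:F. ✗
w: successors {s, v, w, y}; ¬q → ¬p ∧ q there: s:T, v:T, w:F, y:T. ✗
x: successors {t, v, w, y}; ¬q → ¬p ∧ q there: t:T, v:T, w:F, y:T. ✗
y: successors {s, v, y}; ¬q → ¬p ∧ q there: s:T, v:T, y:T. ✓
Satisfying worlds: {s, t, u, y}.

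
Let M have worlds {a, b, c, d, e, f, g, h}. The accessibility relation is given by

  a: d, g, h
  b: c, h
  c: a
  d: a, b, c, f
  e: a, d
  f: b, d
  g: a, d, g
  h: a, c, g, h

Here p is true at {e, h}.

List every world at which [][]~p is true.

a: successors {d, g, h}; []~p there: d:T, g:T, h:F. ✗
b: successors {c, h}; []~p there: c:T, h:F. ✗
c: successors {a}; []~p there: a:F. ✗
d: successors {a, b, c, f}; []~p there: a:F, b:F, c:T, f:T. ✗
e: successors {a, d}; []~p there: a:F, d:T. ✗
f: successors {b, d}; []~p there: b:F, d:T. ✗
g: successors {a, d, g}; []~p there: a:F, d:T, g:T. ✗
h: successors {a, c, g, h}; []~p there: a:F, c:T, g:T, h:F. ✗

∅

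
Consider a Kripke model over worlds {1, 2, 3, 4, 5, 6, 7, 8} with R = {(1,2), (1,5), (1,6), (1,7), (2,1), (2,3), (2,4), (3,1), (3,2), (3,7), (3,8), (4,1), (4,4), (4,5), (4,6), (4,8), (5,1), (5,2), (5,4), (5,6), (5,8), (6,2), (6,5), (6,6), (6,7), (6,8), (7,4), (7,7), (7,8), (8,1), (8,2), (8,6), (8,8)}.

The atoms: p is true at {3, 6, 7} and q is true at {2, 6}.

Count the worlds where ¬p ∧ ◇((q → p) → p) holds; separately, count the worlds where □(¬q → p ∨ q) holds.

For ¬p ∧ ◇((q → p) → p):
1: ¬p is T, ◇((q → p) → p) is T. ✓
2: ¬p is T, ◇((q → p) → p) is T. ✓
3: ¬p is F, ◇((q → p) → p) is T. ✗
4: ¬p is T, ◇((q → p) → p) is T. ✓
5: ¬p is T, ◇((q → p) → p) is T. ✓
6: ¬p is F, ◇((q → p) → p) is T. ✗
7: ¬p is F, ◇((q → p) → p) is T. ✗
8: ¬p is T, ◇((q → p) → p) is T. ✓
— 5 worlds.
For □(¬q → p ∨ q):
1: successors {2, 5, 6, 7}; ¬q → p ∨ q there: 2:T, 5:F, 6:T, 7:T. ✗
2: successors {1, 3, 4}; ¬q → p ∨ q there: 1:F, 3:T, 4:F. ✗
3: successors {1, 2, 7, 8}; ¬q → p ∨ q there: 1:F, 2:T, 7:T, 8:F. ✗
4: successors {1, 4, 5, 6, 8}; ¬q → p ∨ q there: 1:F, 4:F, 5:F, 6:T, 8:F. ✗
5: successors {1, 2, 4, 6, 8}; ¬q → p ∨ q there: 1:F, 2:T, 4:F, 6:T, 8:F. ✗
6: successors {2, 5, 6, 7, 8}; ¬q → p ∨ q there: 2:T, 5:F, 6:T, 7:T, 8:F. ✗
7: successors {4, 7, 8}; ¬q → p ∨ q there: 4:F, 7:T, 8:F. ✗
8: successors {1, 2, 6, 8}; ¬q → p ∨ q there: 1:F, 2:T, 6:T, 8:F. ✗
— 0 worlds.

5 and 0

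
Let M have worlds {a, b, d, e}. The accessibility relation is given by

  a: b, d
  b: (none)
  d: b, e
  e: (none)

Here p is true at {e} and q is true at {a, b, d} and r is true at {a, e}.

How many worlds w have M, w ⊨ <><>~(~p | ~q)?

a: successors {b, d}; <>~(~p | ~q) there: b:F, d:F. ✗
b: no successors, so <><>~(~p | ~q) fails. ✗
d: successors {b, e}; <>~(~p | ~q) there: b:F, e:F. ✗
e: no successors, so <><>~(~p | ~q) fails. ✗
Satisfying worlds: ∅.

0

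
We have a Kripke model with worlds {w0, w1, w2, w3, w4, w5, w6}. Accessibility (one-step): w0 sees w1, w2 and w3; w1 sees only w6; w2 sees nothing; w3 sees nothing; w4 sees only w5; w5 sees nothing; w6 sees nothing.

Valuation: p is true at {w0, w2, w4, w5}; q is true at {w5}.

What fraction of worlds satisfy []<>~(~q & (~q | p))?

4/7

w0: successors {w1, w2, w3}; <>~(~q & (~q | p)) there: w1:F, w2:F, w3:F. ✗
w1: successors {w6}; <>~(~q & (~q | p)) there: w6:F. ✗
w2: no successors, so []<>~(~q & (~q | p)) holds vacuously. ✓
w3: no successors, so []<>~(~q & (~q | p)) holds vacuously. ✓
w4: successors {w5}; <>~(~q & (~q | p)) there: w5:F. ✗
w5: no successors, so []<>~(~q & (~q | p)) holds vacuously. ✓
w6: no successors, so []<>~(~q & (~q | p)) holds vacuously. ✓
That's 4 of 7 worlds, so 4/7.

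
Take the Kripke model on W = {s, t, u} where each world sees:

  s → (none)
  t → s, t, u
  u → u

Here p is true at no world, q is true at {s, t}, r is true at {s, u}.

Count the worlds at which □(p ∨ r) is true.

2

s: no successors, so □(p ∨ r) holds vacuously. ✓
t: successors {s, t, u}; p ∨ r there: s:T, t:F, u:T. ✗
u: successors {u}; p ∨ r there: u:T. ✓
Satisfying worlds: {s, u}.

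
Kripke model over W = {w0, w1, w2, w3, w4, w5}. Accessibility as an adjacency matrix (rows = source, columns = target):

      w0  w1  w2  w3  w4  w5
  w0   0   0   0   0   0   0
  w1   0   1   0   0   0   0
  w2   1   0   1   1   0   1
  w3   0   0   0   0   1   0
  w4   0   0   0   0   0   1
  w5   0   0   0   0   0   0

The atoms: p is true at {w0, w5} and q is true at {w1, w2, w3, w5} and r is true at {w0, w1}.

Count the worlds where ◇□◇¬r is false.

4

w0: no successors, so ◇□◇¬r fails. ✗
w1: successors {w1}; □◇¬r there: w1:F. ✗
w2: successors {w0, w2, w3, w5}; □◇¬r there: w0:T, w2:F, w3:T, w5:T. ✓
w3: successors {w4}; □◇¬r there: w4:F. ✗
w4: successors {w5}; □◇¬r there: w5:T. ✓
w5: no successors, so ◇□◇¬r fails. ✗
Satisfying worlds: {w2, w4}.
So ◇□◇¬r fails at the other 4 worlds.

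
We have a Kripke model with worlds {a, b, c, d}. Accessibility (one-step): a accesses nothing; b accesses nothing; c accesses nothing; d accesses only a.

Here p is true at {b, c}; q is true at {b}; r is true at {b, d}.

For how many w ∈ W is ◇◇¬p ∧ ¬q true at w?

0

a: ◇◇¬p is F, ¬q is T. ✗
b: ◇◇¬p is F, ¬q is F. ✗
c: ◇◇¬p is F, ¬q is T. ✗
d: ◇◇¬p is F, ¬q is T. ✗
Satisfying worlds: ∅.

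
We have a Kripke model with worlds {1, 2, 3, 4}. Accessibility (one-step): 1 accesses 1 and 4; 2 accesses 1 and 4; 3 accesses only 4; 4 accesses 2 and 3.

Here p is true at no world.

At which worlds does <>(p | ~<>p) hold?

1: successors {1, 4}; p | ~<>p there: 1:T, 4:T. ✓
2: successors {1, 4}; p | ~<>p there: 1:T, 4:T. ✓
3: successors {4}; p | ~<>p there: 4:T. ✓
4: successors {2, 3}; p | ~<>p there: 2:T, 3:T. ✓

{1, 2, 3, 4}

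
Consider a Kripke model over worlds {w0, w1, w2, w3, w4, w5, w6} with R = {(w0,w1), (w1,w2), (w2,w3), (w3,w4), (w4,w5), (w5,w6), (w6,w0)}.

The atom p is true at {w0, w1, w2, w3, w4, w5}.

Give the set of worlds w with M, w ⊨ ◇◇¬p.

{w4}

w0: successors {w1}; ◇¬p there: w1:F. ✗
w1: successors {w2}; ◇¬p there: w2:F. ✗
w2: successors {w3}; ◇¬p there: w3:F. ✗
w3: successors {w4}; ◇¬p there: w4:F. ✗
w4: successors {w5}; ◇¬p there: w5:T. ✓
w5: successors {w6}; ◇¬p there: w6:F. ✗
w6: successors {w0}; ◇¬p there: w0:F. ✗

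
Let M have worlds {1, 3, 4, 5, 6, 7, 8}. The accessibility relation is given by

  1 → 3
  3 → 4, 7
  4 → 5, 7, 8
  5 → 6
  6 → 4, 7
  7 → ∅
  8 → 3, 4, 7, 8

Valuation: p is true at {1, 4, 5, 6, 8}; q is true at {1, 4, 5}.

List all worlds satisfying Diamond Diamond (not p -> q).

1: successors {3}; Diamond (not p -> q) there: 3:T. ✓
3: successors {4, 7}; Diamond (not p -> q) there: 4:T, 7:F. ✓
4: successors {5, 7, 8}; Diamond (not p -> q) there: 5:T, 7:F, 8:T. ✓
5: successors {6}; Diamond (not p -> q) there: 6:T. ✓
6: successors {4, 7}; Diamond (not p -> q) there: 4:T, 7:F. ✓
7: no successors, so Diamond Diamond (not p -> q) fails. ✗
8: successors {3, 4, 7, 8}; Diamond (not p -> q) there: 3:T, 4:T, 7:F, 8:T. ✓

{1, 3, 4, 5, 6, 8}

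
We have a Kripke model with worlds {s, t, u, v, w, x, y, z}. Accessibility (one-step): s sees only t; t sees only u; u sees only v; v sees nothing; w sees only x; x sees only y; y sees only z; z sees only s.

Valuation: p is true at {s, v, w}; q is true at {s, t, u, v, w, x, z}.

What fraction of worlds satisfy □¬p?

3/4

s: successors {t}; ¬p there: t:T. ✓
t: successors {u}; ¬p there: u:T. ✓
u: successors {v}; ¬p there: v:F. ✗
v: no successors, so □¬p holds vacuously. ✓
w: successors {x}; ¬p there: x:T. ✓
x: successors {y}; ¬p there: y:T. ✓
y: successors {z}; ¬p there: z:T. ✓
z: successors {s}; ¬p there: s:F. ✗
That's 6 of 8 worlds, so 6/8 = 3/4.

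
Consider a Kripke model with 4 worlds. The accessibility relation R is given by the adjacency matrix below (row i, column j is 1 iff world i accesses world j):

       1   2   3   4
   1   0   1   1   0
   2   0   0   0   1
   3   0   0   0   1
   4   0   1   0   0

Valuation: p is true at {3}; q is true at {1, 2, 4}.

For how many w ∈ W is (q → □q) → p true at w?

2

1: q → □q is F, p is F. ✓
2: q → □q is T, p is F. ✗
3: q → □q is T, p is T. ✓
4: q → □q is T, p is F. ✗
Satisfying worlds: {1, 3}.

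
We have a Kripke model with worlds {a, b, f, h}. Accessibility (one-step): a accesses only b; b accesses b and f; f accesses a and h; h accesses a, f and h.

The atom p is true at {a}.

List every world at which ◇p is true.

{f, h}

a: successors {b}; p there: b:F. ✗
b: successors {b, f}; p there: b:F, f:F. ✗
f: successors {a, h}; p there: a:T, h:F. ✓
h: successors {a, f, h}; p there: a:T, f:F, h:F. ✓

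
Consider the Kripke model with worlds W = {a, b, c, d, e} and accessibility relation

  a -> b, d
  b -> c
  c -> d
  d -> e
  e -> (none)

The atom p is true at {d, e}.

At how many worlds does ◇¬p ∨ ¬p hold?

a: ◇¬p is T, ¬p is T. ✓
b: ◇¬p is T, ¬p is T. ✓
c: ◇¬p is F, ¬p is T. ✓
d: ◇¬p is F, ¬p is F. ✗
e: ◇¬p is F, ¬p is F. ✗
Satisfying worlds: {a, b, c}.

3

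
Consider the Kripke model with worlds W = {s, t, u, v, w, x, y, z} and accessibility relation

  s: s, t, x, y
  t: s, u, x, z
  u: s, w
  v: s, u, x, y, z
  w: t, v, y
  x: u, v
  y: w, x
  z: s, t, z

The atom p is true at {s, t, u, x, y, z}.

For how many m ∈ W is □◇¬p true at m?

s: successors {s, t, x, y}; ◇¬p there: s:F, t:F, x:T, y:T. ✗
t: successors {s, u, x, z}; ◇¬p there: s:F, u:T, x:T, z:F. ✗
u: successors {s, w}; ◇¬p there: s:F, w:T. ✗
v: successors {s, u, x, y, z}; ◇¬p there: s:F, u:T, x:T, y:T, z:F. ✗
w: successors {t, v, y}; ◇¬p there: t:F, v:F, y:T. ✗
x: successors {u, v}; ◇¬p there: u:T, v:F. ✗
y: successors {w, x}; ◇¬p there: w:T, x:T. ✓
z: successors {s, t, z}; ◇¬p there: s:F, t:F, z:F. ✗
Satisfying worlds: {y}.

1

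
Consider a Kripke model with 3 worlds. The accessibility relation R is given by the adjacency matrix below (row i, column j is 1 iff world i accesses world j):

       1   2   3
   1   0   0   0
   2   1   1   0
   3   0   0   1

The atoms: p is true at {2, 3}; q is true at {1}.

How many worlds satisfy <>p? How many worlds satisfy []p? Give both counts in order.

2 and 2

For <>p:
1: no successors, so <>p fails. ✗
2: successors {1, 2}; p there: 1:F, 2:T. ✓
3: successors {3}; p there: 3:T. ✓
— 2 worlds.
For []p:
1: no successors, so []p holds vacuously. ✓
2: successors {1, 2}; p there: 1:F, 2:T. ✗
3: successors {3}; p there: 3:T. ✓
— 2 worlds.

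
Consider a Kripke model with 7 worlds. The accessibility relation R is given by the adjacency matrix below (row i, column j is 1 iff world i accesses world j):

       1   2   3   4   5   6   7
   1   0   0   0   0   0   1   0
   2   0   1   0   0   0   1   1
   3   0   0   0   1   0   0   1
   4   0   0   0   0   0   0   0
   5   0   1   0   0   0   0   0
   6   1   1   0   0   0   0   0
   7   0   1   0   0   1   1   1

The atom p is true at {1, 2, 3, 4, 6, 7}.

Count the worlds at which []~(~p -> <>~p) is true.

1: successors {6}; ~(~p -> <>~p) there: 6:F. ✗
2: successors {2, 6, 7}; ~(~p -> <>~p) there: 2:F, 6:F, 7:F. ✗
3: successors {4, 7}; ~(~p -> <>~p) there: 4:F, 7:F. ✗
4: no successors, so []~(~p -> <>~p) holds vacuously. ✓
5: successors {2}; ~(~p -> <>~p) there: 2:F. ✗
6: successors {1, 2}; ~(~p -> <>~p) there: 1:F, 2:F. ✗
7: successors {2, 5, 6, 7}; ~(~p -> <>~p) there: 2:F, 5:T, 6:F, 7:F. ✗
Satisfying worlds: {4}.

1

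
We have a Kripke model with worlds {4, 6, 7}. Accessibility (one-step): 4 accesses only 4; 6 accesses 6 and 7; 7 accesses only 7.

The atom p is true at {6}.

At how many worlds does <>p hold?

1

4: successors {4}; p there: 4:F. ✗
6: successors {6, 7}; p there: 6:T, 7:F. ✓
7: successors {7}; p there: 7:F. ✗
Satisfying worlds: {6}.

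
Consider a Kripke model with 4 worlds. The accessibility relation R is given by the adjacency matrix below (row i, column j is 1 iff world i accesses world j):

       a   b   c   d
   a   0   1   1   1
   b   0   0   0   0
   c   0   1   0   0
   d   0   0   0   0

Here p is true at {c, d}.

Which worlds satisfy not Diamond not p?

a: Diamond not p is T. ✗
b: Diamond not p is F. ✓
c: Diamond not p is T. ✗
d: Diamond not p is F. ✓

{b, d}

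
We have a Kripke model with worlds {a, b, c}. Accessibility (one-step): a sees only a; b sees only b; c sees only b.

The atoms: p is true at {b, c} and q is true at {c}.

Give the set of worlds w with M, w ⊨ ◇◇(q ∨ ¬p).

a: successors {a}; ◇(q ∨ ¬p) there: a:T. ✓
b: successors {b}; ◇(q ∨ ¬p) there: b:F. ✗
c: successors {b}; ◇(q ∨ ¬p) there: b:F. ✗

{a}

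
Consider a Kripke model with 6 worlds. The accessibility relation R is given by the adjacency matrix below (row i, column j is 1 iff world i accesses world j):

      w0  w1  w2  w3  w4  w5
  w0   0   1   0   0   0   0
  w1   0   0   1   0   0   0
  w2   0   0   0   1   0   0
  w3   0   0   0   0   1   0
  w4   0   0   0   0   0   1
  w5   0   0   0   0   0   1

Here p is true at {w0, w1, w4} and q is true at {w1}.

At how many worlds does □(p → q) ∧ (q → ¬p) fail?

w0: □(p → q) is T, q → ¬p is T. ✓
w1: □(p → q) is T, q → ¬p is F. ✗
w2: □(p → q) is T, q → ¬p is T. ✓
w3: □(p → q) is F, q → ¬p is T. ✗
w4: □(p → q) is T, q → ¬p is T. ✓
w5: □(p → q) is T, q → ¬p is T. ✓
Satisfying worlds: {w0, w2, w4, w5}.
So □(p → q) ∧ (q → ¬p) fails at the other 2 worlds.

2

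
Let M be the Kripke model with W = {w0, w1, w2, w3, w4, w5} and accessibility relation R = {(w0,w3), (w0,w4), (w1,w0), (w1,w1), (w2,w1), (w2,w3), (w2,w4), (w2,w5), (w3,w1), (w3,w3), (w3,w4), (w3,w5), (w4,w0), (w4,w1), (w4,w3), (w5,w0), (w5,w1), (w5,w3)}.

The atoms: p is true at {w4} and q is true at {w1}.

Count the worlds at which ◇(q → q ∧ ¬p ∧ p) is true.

w0: successors {w3, w4}; q → q ∧ ¬p ∧ p there: w3:T, w4:T. ✓
w1: successors {w0, w1}; q → q ∧ ¬p ∧ p there: w0:T, w1:F. ✓
w2: successors {w1, w3, w4, w5}; q → q ∧ ¬p ∧ p there: w1:F, w3:T, w4:T, w5:T. ✓
w3: successors {w1, w3, w4, w5}; q → q ∧ ¬p ∧ p there: w1:F, w3:T, w4:T, w5:T. ✓
w4: successors {w0, w1, w3}; q → q ∧ ¬p ∧ p there: w0:T, w1:F, w3:T. ✓
w5: successors {w0, w1, w3}; q → q ∧ ¬p ∧ p there: w0:T, w1:F, w3:T. ✓
Satisfying worlds: {w0, w1, w2, w3, w4, w5}.

6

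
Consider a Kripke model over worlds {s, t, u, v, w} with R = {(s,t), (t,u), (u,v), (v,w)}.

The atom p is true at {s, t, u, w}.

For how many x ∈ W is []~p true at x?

s: successors {t}; ~p there: t:F. ✗
t: successors {u}; ~p there: u:F. ✗
u: successors {v}; ~p there: v:T. ✓
v: successors {w}; ~p there: w:F. ✗
w: no successors, so []~p holds vacuously. ✓
Satisfying worlds: {u, w}.

2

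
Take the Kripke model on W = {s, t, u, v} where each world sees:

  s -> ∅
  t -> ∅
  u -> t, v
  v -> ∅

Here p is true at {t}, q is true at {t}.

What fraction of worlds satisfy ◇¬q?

1/4

s: no successors, so ◇¬q fails. ✗
t: no successors, so ◇¬q fails. ✗
u: successors {t, v}; ¬q there: t:F, v:T. ✓
v: no successors, so ◇¬q fails. ✗
That's 1 of 4 worlds, so 1/4.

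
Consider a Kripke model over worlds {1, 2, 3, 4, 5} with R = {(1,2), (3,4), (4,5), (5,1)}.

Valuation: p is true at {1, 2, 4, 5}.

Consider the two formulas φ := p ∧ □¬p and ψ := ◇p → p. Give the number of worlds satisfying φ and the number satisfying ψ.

1 and 4

For p ∧ □¬p:
1: p is T, □¬p is F. ✗
2: p is T, □¬p is T. ✓
3: p is F, □¬p is F. ✗
4: p is T, □¬p is F. ✗
5: p is T, □¬p is F. ✗
— 1 world.
For ◇p → p:
1: ◇p is T, p is T. ✓
2: ◇p is F, p is T. ✓
3: ◇p is T, p is F. ✗
4: ◇p is T, p is T. ✓
5: ◇p is T, p is T. ✓
— 4 worlds.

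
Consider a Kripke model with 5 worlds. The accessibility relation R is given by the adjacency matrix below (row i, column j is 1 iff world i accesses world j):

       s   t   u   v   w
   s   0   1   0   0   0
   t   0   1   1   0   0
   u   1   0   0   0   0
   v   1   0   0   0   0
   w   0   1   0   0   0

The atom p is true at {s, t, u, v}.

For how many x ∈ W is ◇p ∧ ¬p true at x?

1

s: ◇p is T, ¬p is F. ✗
t: ◇p is T, ¬p is F. ✗
u: ◇p is T, ¬p is F. ✗
v: ◇p is T, ¬p is F. ✗
w: ◇p is T, ¬p is T. ✓
Satisfying worlds: {w}.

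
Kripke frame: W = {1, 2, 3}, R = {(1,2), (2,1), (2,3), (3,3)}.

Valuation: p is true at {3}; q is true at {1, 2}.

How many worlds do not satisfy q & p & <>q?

1: q & p is F, <>q is T. ✗
2: q & p is F, <>q is T. ✗
3: q & p is F, <>q is F. ✗
Satisfying worlds: ∅.
So q & p & <>q fails at the other 3 worlds.

3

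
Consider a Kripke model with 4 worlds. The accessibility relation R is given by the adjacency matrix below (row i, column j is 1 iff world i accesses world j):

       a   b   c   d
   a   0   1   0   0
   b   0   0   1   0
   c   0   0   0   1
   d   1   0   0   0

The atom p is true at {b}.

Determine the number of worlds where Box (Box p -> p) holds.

a: successors {b}; Box p -> p there: b:T. ✓
b: successors {c}; Box p -> p there: c:T. ✓
c: successors {d}; Box p -> p there: d:T. ✓
d: successors {a}; Box p -> p there: a:F. ✗
Satisfying worlds: {a, b, c}.

3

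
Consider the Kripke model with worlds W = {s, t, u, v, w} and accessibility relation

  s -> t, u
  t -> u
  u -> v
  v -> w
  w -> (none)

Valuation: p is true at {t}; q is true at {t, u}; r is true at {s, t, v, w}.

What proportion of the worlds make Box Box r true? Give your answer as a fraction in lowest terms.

s: successors {t, u}; Box r there: t:F, u:T. ✗
t: successors {u}; Box r there: u:T. ✓
u: successors {v}; Box r there: v:T. ✓
v: successors {w}; Box r there: w:T. ✓
w: no successors, so Box Box r holds vacuously. ✓
That's 4 of 5 worlds, so 4/5.

4/5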